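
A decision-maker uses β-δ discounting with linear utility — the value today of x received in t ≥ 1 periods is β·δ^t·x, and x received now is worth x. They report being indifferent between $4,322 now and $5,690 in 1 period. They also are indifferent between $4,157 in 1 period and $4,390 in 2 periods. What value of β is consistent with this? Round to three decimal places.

β ≈ 0.802

The second indifference involves only future payoffs, so β cancels: β·δ^1·4157 = β·δ^2·4390, giving δ = 4157/4390 = 0.94692.
Now use the now-vs-future pair: 4322 = β·δ·5690 gives β = 4322/(0.94692·5690) ≈ 0.802.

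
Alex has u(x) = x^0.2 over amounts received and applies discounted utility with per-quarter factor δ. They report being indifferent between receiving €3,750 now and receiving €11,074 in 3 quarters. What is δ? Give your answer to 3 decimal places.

δ ≈ 0.930

The payoff in 3 quarters is discounted by δ^3, so u(3750) = δ^3·u(11074) and δ^3 = u(3750)/u(11074).
With u(x) = x^0.2: δ^3 = 3750^0.2/11074^0.2 = (3750/11074)^0.2 = 0.80528.
So δ = 0.80528^(1/3) ≈ 0.930.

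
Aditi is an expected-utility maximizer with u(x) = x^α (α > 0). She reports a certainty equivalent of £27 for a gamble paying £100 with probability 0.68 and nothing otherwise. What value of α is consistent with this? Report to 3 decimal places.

The lottery's expected utility is 0.68·u(100) + 0.32·u(0) = 0.68·100^α (since u(0) = 0 for α > 0).
Indifference: 27^α = 0.68·100^α, so (27/100)^α = 0.68.
α = ln(0.68) / ln(27/100) = -0.385662/-1.309333 ≈ 0.295.

α ≈ 0.295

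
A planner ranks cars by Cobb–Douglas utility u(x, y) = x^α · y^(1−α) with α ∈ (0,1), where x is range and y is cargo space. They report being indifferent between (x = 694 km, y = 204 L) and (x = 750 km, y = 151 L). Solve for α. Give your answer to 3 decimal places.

Indifference: 694^α · 204^(1−α) = 750^α · 151^(1−α).
(694/750)^α = (151/204)^(1−α); take logs: α·ln(694/750) = (1−α)·ln(151/204), i.e. α·-0.077601 = (1−α)·-0.300840.
Thus α·(-0.378441) = -0.300840, so α = -0.300840/-0.378441 ≈ 0.795.

α ≈ 0.795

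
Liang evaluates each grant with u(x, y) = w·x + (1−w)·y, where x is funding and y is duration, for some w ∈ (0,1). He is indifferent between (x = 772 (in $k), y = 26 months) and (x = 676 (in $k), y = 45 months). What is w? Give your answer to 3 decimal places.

Indifference: w·772 + (1−w)·26 = w·676 + (1−w)·45.
Collecting terms: w·96 = (1−w)·19.
Hence w = 19/(96+19) = 19/115 = 0.165.

w = 0.165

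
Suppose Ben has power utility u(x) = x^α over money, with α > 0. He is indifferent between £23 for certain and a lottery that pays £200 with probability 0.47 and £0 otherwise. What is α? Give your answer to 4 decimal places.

EU(lottery) = 0.47·200^α + 0.53·0 = 0.47·200^α.
Indifference: 23^α = 0.47·200^α, so (23/200)^α = 0.47.
α = ln(0.47) / ln(23/200) = -0.7550226/-2.1628232 ≈ 0.3491.

α ≈ 0.3491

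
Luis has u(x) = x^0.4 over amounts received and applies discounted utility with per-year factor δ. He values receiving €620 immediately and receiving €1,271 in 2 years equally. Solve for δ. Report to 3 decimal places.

Equating discounted utilities: u(620) = δ^2·u(1271) ⇒ δ^2 = u(620)/u(1271).
With u(x) = x^0.4: δ^2 = 620^0.4/1271^0.4 = (620/1271)^0.4 = 0.75041.
Hence δ = (0.75041)^(1/2) = 0.86626.

δ ≈ 0.866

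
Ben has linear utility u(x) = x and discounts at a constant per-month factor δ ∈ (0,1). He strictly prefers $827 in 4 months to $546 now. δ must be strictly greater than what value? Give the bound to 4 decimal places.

Under u(x) = x this choice says 546 < δ^4·827.
Hence δ^4 > 546/827 = 0.66022, and x ↦ x^(1/4) is increasing on (0,∞).
δ > 0.66022^(1/4) = 0.9014.

δ > 0.9014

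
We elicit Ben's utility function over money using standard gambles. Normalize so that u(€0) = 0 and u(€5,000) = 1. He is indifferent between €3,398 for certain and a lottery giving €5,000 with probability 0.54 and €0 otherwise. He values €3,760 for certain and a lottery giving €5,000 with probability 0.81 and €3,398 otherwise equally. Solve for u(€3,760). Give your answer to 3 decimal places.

0.913

The first gamble pins u(€3,398): it must equal 0.54·1 + 0.46·0 = 0.54.
Then u(€3,760) = 0.81·u(€5,000) + 0.19·u(€3,398) = 0.81·1.00 + 0.19·0.54 = 0.9126.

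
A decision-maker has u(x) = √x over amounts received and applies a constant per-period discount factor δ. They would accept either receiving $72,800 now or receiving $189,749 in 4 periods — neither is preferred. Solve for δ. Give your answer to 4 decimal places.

Indifference means u(72800) = δ^4 · u(189749), so δ^4 = u(72800)/u(189749).
With u(x) = √x: δ^4 = √72800/√189749 = √(72800/189749) = 0.61941.
So δ = 0.61941^(1/4) ≈ 0.8871.

δ ≈ 0.8871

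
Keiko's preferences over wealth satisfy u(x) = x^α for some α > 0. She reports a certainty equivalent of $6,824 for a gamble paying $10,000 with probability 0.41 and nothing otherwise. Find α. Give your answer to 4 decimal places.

α ≈ 2.3332

Since u(0) = 0, the lottery's EU is 0.41·10000^α.
Equating: 6824^α = 0.41·10000^α, i.e. 0.6824^α = 0.41.
Taking logs: α·ln(6824/10000) = ln(0.41), so α = -0.8915981 / -0.3821393 ≈ 2.3332.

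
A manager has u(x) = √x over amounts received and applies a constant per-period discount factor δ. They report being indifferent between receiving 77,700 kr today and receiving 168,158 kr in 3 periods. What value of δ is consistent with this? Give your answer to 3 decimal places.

The payoff in 3 periods is discounted by δ^3, so u(77700) = δ^3·u(168158) and δ^3 = u(77700)/u(168158).
Since u(x) = √x, δ^3 = √(77700/168158) = 0.67975.
Hence δ = (0.67975)^(1/3) = 0.87926.

δ ≈ 0.879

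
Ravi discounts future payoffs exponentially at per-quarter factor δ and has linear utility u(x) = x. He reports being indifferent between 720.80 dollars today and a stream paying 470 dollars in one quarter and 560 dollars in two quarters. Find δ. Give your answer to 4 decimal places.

Equating present values: 720.80 = 470δ + 560δ².
That is, 560δ² + 470δ − 720.80 = 0, a quadratic in δ.
The positive root is δ = [−470 + √(470² + 4·560·720.80)] / (2·560) = (−470 + 1354.803)/1120 ≈ 0.7900.

δ ≈ 0.7900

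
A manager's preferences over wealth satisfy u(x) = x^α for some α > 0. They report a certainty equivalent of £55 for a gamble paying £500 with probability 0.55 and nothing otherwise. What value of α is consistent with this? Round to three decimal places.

α ≈ 0.271

Since u(0) = 0, the lottery's EU is 0.55·500^α.
Setting u(55) equal to that: 55^α = 0.55·500^α ⇒ (55/500)^α = 0.55.
Taking logs: α·ln(55/500) = ln(0.55), so α = -0.597837 / -2.207275 ≈ 0.271.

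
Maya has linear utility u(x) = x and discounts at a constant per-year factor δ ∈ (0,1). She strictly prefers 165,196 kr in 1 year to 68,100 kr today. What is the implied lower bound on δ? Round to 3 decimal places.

δ > 0.412

The preference means 68100 < δ·165196.
So δ > 68100/165196 = 0.41224.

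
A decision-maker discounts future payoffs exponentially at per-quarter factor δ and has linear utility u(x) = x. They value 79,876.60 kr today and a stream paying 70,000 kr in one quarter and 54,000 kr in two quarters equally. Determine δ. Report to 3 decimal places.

Present value of the stream is 70000·δ + 54000·δ². Indifference gives 70000δ + 54000δ² = 79876.60.
Rearranged: 54000δ² + 70000δ − 79876.60 = 0.
By the quadratic formula (taking the positive root), δ = (−70000 + √22153345600.00) / 108000 ≈ 0.730.

δ ≈ 0.730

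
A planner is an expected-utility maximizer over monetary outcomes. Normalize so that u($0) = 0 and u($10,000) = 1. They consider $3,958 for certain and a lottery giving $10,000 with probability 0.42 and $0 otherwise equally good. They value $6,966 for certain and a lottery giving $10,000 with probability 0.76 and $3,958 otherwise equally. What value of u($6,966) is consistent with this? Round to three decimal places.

The first gamble pins u($3,958): it must equal 0.42·1 + 0.58·0 = 0.42.
Then u($6,966) = 0.76·u($10,000) + 0.24·u($3,958) = 0.76·1.00 + 0.24·0.42 = 0.8608.

0.861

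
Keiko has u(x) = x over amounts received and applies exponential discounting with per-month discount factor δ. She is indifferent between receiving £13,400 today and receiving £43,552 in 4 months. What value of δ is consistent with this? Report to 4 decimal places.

δ ≈ 0.7448

Indifference means u(13400) = δ^4 · u(43552), so δ^4 = u(13400)/u(43552).
With u(x) = x: δ^4 = 13400/43552 = 0.30768.
Hence δ = (0.30768)^(1/4) = 0.744773.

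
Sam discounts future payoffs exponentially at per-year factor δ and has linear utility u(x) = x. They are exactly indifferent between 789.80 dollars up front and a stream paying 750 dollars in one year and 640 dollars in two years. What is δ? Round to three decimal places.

δ ≈ 0.670

Equating present values: 789.80 = 750δ + 640δ².
So 640δ² + 750δ − 789.80 = 0.
The positive root is δ = [−750 + √(750² + 4·640·789.80)] / (2·640) = (−750 + 1607.603)/1280 ≈ 0.670.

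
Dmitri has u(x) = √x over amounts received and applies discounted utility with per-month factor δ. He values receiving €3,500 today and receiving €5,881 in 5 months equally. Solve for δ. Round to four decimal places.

δ ≈ 0.9494

Indifference means u(3500) = δ^5 · u(5881), so δ^5 = u(3500)/u(5881).
With u(x) = √x: δ^5 = √3500/√5881 = √(3500/5881) = 0.77145.
Hence δ = (0.77145)^(1/5) = 0.949427.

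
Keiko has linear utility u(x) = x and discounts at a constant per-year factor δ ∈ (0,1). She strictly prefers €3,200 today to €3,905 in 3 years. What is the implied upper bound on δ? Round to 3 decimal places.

δ < 0.936

The preference means 3200 > δ^3·3905.
Dividing by 3905: δ^3 < 0.81946. Both sides are positive, so the cube root keeps the direction.
δ < 0.81946^(1/3) = 0.936.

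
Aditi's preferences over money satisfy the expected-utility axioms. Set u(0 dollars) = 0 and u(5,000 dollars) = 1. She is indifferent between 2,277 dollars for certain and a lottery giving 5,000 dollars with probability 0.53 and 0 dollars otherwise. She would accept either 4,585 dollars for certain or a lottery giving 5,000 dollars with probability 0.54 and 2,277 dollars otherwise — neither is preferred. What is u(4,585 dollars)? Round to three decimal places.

The first gamble pins u(2,277 dollars): it must equal 0.53·1 + 0.47·0 = 0.53.
Then u(4,585 dollars) = 0.54·u(5,000 dollars) + 0.46·u(2,277 dollars) = 0.54·1.00 + 0.46·0.53 = 0.7838.

0.784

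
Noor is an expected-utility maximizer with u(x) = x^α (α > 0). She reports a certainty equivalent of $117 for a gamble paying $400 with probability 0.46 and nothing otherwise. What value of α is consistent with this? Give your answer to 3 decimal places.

α ≈ 0.632

The lottery's expected utility is 0.46·u(400) + 0.54·u(0) = 0.46·400^α (since u(0) = 0 for α > 0).
Equating: 117^α = 0.46·400^α, i.e. 0.2925^α = 0.46.
Taking logs: α·ln(117/400) = ln(0.46), so α = -0.776529 / -1.229291 ≈ 0.632.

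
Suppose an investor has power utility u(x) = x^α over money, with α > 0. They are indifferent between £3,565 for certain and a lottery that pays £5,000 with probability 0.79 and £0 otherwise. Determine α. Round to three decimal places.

Since u(0) = 0, the lottery's EU is 0.79·5000^α.
Indifference: 3565^α = 0.79·5000^α, so (3565/5000)^α = 0.79.
Take logs: α = ln 0.79 / ln(3565/5000) ≈ 0.69684.

α ≈ 0.697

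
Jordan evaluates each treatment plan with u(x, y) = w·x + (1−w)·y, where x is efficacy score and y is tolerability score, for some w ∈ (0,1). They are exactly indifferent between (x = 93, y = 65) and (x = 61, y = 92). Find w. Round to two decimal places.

w = 0.46

u(93,65) = u(61,92) means w·93 + (1−w)·65 = w·61 + (1−w)·92.
Rearranging, 32·w − 27·(1−w) = 0.
The marginal rate of substitution is 27/32, so w = 27/(32+27) = 0.46.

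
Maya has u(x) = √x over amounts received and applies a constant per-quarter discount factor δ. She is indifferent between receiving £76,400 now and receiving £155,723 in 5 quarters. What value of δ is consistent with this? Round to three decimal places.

The payoff in 5 quarters is discounted by δ^5, so u(76400) = δ^5·u(155723) and δ^5 = u(76400)/u(155723).
With u(x) = √x: δ^5 = √76400/√155723 = √(76400/155723) = 0.70044.
Hence δ = (0.70044)^(1/5) = 0.93127.

δ ≈ 0.931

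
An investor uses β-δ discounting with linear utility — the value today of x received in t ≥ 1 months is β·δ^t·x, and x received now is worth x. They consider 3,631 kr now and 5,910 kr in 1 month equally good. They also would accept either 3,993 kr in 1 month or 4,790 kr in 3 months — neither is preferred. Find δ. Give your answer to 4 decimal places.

Both payoffs in the second observation are in the future, so β drops out: δ^1·3993 = δ^3·4790 ⇒ δ^2 = 3993/4790 = 0.83361, so δ = 0.91302.

δ ≈ 0.9130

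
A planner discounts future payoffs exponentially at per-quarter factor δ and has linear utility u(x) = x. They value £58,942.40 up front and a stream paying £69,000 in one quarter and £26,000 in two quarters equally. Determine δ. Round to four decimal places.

δ ≈ 0.6800

Equating present values: 58942.40 = 69000δ + 26000δ².
That is, 26000δ² + 69000δ − 58942.40 = 0, a quadratic in δ.
δ = (−69000 + √(69000² + 4·26000·58942.40)) / (2·26000) = (−69000 + √10891009600.00) / 52000 ≈ 0.6800.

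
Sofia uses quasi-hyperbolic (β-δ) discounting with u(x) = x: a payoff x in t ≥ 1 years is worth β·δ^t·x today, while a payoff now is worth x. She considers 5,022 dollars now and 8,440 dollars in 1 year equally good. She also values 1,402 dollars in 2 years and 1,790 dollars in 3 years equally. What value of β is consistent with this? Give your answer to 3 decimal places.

From the later pair, β·δ^2·1402 = β·δ^3·1790; dividing through, δ = 1402/1790 = 0.78324.
Substituting δ into 5022 = β·δ·8440: β = 5022/(6610.547) ≈ 0.760.

β ≈ 0.760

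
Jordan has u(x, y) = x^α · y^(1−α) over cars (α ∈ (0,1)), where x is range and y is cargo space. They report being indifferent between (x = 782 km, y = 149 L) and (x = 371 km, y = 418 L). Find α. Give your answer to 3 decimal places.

α ≈ 0.580

Indifference: 782^α · 149^(1−α) = 371^α · 418^(1−α).
(782/371)^α = (418/149)^(1−α); take logs: α·ln(782/371) = (1−α)·ln(418/149), i.e. α·0.745653 = (1−α)·1.031535.
Thus α·(1.777188) = 1.031535, so α = 1.031535/1.777188 ≈ 0.580.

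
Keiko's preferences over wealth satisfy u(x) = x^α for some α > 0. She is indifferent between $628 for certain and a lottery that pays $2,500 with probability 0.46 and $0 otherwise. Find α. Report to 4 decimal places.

α ≈ 0.5621

The lottery's expected utility is 0.46·u(2500) + 0.54·u(0) = 0.46·2500^α (since u(0) = 0 for α > 0).
Setting u(628) equal to that: 628^α = 0.46·2500^α ⇒ (628/2500)^α = 0.46.
Taking logs: α·ln(628/2500) = ln(0.46), so α = -0.7765288 / -1.3815058 ≈ 0.5621.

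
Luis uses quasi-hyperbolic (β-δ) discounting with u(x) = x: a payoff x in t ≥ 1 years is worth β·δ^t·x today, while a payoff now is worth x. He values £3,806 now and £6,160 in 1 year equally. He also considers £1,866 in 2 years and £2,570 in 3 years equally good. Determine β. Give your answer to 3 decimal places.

β ≈ 0.851

From the later pair, β·δ^2·1866 = β·δ^3·2570; dividing through, δ = 1866/2570 = 0.72607.
Substituting δ into 3806 = β·δ·6160: β = 3806/(4472.591) ≈ 0.851.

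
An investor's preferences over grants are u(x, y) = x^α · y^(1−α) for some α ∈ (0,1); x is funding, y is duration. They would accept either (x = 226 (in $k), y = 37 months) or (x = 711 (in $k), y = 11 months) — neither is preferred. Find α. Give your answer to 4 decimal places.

The Cobb–Douglas utilities coincide, so 226^α·37^(1−α) = 711^α·11^(1−α).
(226/711)^α = (11/37)^(1−α); take logs: α·ln(226/711) = (1−α)·ln(11/37), i.e. α·-1.1461374 = (1−α)·-1.2130226.
With A = -1.1461374 and B = -1.2130226: α·A = (1−α)·B, so α = B/(A+B) = -1.2130226/-2.3591600 ≈ 0.5142.

α ≈ 0.5142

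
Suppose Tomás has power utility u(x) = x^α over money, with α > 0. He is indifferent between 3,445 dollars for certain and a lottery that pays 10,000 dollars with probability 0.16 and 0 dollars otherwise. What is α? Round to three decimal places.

EU(lottery) = 0.16·10000^α + 0.84·0 = 0.16·10000^α.
Setting u(3445) equal to that: 3445^α = 0.16·10000^α ⇒ (3445/10000)^α = 0.16.
Taking logs: α·ln(3445/10000) = ln(0.16), so α = -1.832581 / -1.065661 ≈ 1.720.

α ≈ 1.720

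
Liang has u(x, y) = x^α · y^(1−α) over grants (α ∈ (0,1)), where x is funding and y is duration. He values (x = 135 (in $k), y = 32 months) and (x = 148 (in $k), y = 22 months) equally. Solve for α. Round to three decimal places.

The Cobb–Douglas utilities coincide, so 135^α·32^(1−α) = 148^α·22^(1−α).
Rearrange to (135/148)^α = (22/32)^(1−α) and take logs: α·-0.091937 = (1−α)·-0.374693.
With A = -0.091937 and B = -0.374693: α·A = (1−α)·B, so α = B/(A+B) = -0.374693/-0.466630 ≈ 0.803.

α ≈ 0.803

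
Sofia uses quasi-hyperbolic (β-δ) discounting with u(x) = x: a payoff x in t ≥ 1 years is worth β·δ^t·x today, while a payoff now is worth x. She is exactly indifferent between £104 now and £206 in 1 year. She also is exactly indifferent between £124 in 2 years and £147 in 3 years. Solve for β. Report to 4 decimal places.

Both payoffs in the second observation are in the future, so β drops out: δ^2·124 = δ^3·147 ⇒ δ = 124/147 = 0.84354.
Now use the now-vs-future pair: 104 = β·δ·206 gives β = 104/(0.84354·206) ≈ 0.5985.

β ≈ 0.5985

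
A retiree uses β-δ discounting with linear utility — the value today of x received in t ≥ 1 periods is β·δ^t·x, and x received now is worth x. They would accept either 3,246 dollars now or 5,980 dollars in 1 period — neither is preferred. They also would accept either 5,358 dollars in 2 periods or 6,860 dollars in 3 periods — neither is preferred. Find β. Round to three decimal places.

β ≈ 0.695

Both payoffs in the second observation are in the future, so β drops out: δ^2·5358 = δ^3·6860 ⇒ δ = 5358/6860 = 0.78105.
Substituting δ into 3246 = β·δ·5980: β = 3246/(4670.676) ≈ 0.695.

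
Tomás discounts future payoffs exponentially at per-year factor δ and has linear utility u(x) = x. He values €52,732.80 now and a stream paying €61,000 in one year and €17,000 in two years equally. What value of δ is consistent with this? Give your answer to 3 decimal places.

δ ≈ 0.720

The stream is worth 61000δ + 17000δ² today, so 61000δ + 17000δ² = 52732.80.
Rearranged: 17000δ² + 61000δ − 52732.80 = 0.
δ = (−61000 + √(61000² + 4·17000·52732.80)) / (2·17000) = (−61000 + √7306830400.00) / 34000 ≈ 0.720.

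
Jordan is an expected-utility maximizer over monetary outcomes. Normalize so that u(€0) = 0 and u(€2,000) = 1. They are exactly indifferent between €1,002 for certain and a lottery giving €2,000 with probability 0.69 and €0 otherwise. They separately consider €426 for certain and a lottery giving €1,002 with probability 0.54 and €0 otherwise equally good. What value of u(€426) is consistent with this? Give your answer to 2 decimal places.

0.37

The first gamble pins u(€1,002): it must equal 0.69·1 + 0.31·0 = 0.69.
Then u(€426) = 0.54·u(€1,002) + 0.46·u(€0) = 0.54·0.69 + 0.46·0.00 = 0.3726.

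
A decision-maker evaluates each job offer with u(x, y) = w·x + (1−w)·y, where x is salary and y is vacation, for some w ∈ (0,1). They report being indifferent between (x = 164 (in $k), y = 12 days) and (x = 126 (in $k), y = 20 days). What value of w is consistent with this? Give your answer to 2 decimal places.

w = 0.17

Equating utilities: w·164 + (1−w)·12 = w·126 + (1−w)·20.
Collecting terms: w·38 = (1−w)·8.
Hence w = 8/(38+8) = 8/46 = 0.17.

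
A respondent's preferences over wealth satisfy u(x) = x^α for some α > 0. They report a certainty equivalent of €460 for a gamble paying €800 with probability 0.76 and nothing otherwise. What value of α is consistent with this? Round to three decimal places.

α ≈ 0.496

Since u(0) = 0, the lottery's EU is 0.76·800^α.
Indifference: 460^α = 0.76·800^α, so (460/800)^α = 0.76.
α = ln(0.76) / ln(460/800) = -0.274437/-0.553385 ≈ 0.496.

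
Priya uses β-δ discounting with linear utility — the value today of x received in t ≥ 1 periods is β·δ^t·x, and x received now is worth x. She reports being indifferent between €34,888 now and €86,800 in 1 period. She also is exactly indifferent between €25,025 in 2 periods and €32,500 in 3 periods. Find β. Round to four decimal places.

From the later pair, β·δ^2·25025 = β·δ^3·32500; dividing through, δ = 25025/32500 = 0.77000.
Substituting δ into 34888 = β·δ·86800: β = 34888/(66836.000) ≈ 0.5220.

β ≈ 0.5220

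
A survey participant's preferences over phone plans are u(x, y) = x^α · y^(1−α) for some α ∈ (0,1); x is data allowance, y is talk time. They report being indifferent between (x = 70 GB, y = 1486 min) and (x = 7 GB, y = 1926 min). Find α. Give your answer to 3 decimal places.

Indifference: 70^α · 1486^(1−α) = 7^α · 1926^(1−α).
(70/7)^α = (1926/1486)^(1−α); take logs: α·ln(70/7) = (1−α)·ln(1926/1486), i.e. α·2.302585 = (1−α)·0.259357.
Thus α·(2.561942) = 0.259357, so α = 0.259357/2.561942 ≈ 0.101.

α ≈ 0.101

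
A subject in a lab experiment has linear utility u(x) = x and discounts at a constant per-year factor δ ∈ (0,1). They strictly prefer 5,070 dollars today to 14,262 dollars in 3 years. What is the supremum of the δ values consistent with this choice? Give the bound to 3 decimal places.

δ < 0.708

Comparing present values: 5070 > δ^3·14262.
So δ^3 < 5070/14262 = 0.35549; taking the cube root of both positive sides preserves the inequality.
δ < (5070/14262)^(1/3) ≈ 0.708.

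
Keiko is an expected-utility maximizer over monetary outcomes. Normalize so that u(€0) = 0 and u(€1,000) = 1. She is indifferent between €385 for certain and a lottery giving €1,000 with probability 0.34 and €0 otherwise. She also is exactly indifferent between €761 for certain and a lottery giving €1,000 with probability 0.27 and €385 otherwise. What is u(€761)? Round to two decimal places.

0.52

From the first indifference, u(€385) = 0.34·u(€1,000) + 0.66·u(€0) = 0.34·1 + 0.66·0 = 0.34.
The second indifference gives u(€761) = 0.27·u(€1,000) + 0.73·u(€385) = 0.27·1.00 + 0.73·0.34 = 0.5182.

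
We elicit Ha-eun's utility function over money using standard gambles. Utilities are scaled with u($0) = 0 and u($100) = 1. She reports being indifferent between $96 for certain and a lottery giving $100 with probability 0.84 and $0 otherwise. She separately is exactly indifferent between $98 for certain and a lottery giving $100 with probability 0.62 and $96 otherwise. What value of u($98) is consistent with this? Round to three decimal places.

From the first indifference, u($96) = 0.84·u($100) + 0.16·u($0) = 0.84·1 + 0.16·0 = 0.84.
Chaining: u($98) = 0.62·1.00 + 0.38·0.84 = 0.9392.

0.939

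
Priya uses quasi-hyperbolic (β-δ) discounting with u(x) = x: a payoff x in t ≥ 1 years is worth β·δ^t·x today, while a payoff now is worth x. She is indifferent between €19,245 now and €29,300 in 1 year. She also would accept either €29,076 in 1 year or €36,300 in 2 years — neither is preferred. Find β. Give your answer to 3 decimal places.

The second indifference involves only future payoffs, so β cancels: β·δ^1·29076 = β·δ^2·36300, giving δ = 29076/36300 = 0.80099.
The first indifference: 19245 = β·δ·29300, so β = 19245/(δ·29300) = 19245/(0.80099·29300) ≈ 0.820.

β ≈ 0.820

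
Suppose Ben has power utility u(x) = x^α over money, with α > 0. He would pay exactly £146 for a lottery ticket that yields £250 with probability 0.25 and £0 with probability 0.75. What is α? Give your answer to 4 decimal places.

α ≈ 2.5775

Since u(0) = 0, the lottery's EU is 0.25·250^α.
Setting u(146) equal to that: 146^α = 0.25·250^α ⇒ (146/250)^α = 0.25.
Taking logs: α·ln(146/250) = ln(0.25), so α = -1.3862944 / -0.5378543 ≈ 2.5775.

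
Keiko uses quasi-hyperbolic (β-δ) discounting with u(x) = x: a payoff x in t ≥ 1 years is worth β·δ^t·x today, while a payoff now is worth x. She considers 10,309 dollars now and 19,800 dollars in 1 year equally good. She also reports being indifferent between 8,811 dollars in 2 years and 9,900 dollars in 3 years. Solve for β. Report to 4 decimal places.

β ≈ 0.5850

From the later pair, β·δ^2·8811 = β·δ^3·9900; dividing through, δ = 8811/9900 = 0.89000.
The first indifference: 10309 = β·δ·19800, so β = 10309/(δ·19800) = 10309/(0.89000·19800) ≈ 0.5850.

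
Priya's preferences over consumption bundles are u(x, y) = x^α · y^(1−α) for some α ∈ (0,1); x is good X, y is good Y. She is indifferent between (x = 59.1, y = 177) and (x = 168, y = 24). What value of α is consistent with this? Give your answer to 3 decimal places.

The Cobb–Douglas utilities coincide, so 59.1^α·177^(1−α) = 168^α·24^(1−α).
Rearrange to (59.1/168)^α = (24/177)^(1−α) and take logs: α·-1.044733 = (1−α)·-1.998096.
Thus α·(-3.042829) = -1.998096, so α = -1.998096/-3.042829 ≈ 0.657.

α ≈ 0.657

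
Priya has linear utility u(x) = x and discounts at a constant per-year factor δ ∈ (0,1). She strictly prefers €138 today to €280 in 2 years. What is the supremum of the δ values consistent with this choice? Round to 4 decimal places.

δ < 0.7020

The preference means 138 > δ^2·280.
So δ^2 < 138/280 = 0.49286; taking the square root of both positive sides preserves the inequality.
δ < 0.49286^(1/2) = 0.7020.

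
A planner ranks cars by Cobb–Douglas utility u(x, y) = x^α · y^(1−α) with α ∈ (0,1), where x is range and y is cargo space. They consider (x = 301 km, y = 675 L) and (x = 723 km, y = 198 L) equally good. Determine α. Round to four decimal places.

α ≈ 0.5833

Indifference: 301^α · 675^(1−α) = 723^α · 198^(1−α).
Rearrange to (301/723)^α = (198/675)^(1−α) and take logs: α·-0.8762990 = (1−α)·-1.2264457.
So α/(1−α) = (-1.2264457)/(-0.8762990) = 1.3995745, and α = 1.3995745/2.3995745 ≈ 0.5833.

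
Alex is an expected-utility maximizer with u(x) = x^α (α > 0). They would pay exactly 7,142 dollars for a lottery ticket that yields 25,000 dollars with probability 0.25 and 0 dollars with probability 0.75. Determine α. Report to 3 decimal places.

α ≈ 1.106

The lottery's expected utility is 0.25·u(25000) + 0.75·u(0) = 0.25·25000^α (since u(0) = 0 for α > 0).
Indifference: 7142^α = 0.25·25000^α, so (7142/25000)^α = 0.25.
Take logs: α = ln 0.25 / ln(7142/25000) ≈ 1.10648.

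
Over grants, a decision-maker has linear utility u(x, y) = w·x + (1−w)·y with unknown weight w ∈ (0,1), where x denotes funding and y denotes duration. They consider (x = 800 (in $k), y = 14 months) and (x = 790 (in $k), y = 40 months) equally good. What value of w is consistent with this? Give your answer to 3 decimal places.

w = 0.722

Indifference: w·800 + (1−w)·14 = w·790 + (1−w)·40.
w·(800−790) = (1−w)·(40−14), i.e. w·10 = (1−w)·26.
So w/(1−w) = 26/10 = 2.6000, giving w = 26/(10+26) = 0.722.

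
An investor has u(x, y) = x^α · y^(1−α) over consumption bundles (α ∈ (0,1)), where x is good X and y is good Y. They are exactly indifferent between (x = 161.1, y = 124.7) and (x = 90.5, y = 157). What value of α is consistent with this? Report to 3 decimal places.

α ≈ 0.285

The Cobb–Douglas utilities coincide, so 161.1^α·124.7^(1−α) = 90.5^α·157^(1−α).
Taking logs: α·ln 161.1 + (1−α)·ln 124.7 = α·ln 90.5 + (1−α)·ln 157, i.e. α·0.576675 = (1−α)·0.230335.
With A = 0.576675 and B = 0.230335: α·A = (1−α)·B, so α = B/(A+B) = 0.230335/0.807010 ≈ 0.285.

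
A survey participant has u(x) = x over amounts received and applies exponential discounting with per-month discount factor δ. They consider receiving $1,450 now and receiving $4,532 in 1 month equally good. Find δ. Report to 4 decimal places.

Indifference means u(1450) = δ · u(4532), so δ = u(1450)/u(4532).
With u(x) = x: δ = 1450/4532 = 0.31995.

δ ≈ 0.3199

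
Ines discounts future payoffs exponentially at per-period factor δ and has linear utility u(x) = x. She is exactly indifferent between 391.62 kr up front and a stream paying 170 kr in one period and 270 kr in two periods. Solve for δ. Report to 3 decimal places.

δ ≈ 0.930

The stream is worth 170δ + 270δ² today, so 170δ + 270δ² = 391.62.
Rearranged: 270δ² + 170δ − 391.62 = 0.
By the quadratic formula (taking the positive root), δ = (−170 + √451849.60) / 540 ≈ 0.930.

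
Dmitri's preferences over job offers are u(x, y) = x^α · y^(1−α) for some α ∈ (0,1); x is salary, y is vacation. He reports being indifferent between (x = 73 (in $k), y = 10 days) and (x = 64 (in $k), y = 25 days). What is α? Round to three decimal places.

Set the two utilities equal: 73^α·10^(1−α) = 64^α·25^(1−α).
(73/64)^α = (25/10)^(1−α); take logs: α·ln(73/64) = (1−α)·ln(25/10), i.e. α·0.131576 = (1−α)·0.916291.
Thus α·(1.047867) = 0.916291, so α = 0.916291/1.047867 ≈ 0.874.

α ≈ 0.874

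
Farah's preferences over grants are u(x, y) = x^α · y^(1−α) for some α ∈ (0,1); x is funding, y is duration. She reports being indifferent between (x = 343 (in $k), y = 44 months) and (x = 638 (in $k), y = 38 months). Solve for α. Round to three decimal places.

Set the two utilities equal: 343^α·44^(1−α) = 638^α·38^(1−α).
Rearrange to (343/638)^α = (38/44)^(1−α) and take logs: α·-0.620608 = (1−α)·-0.146603.
So α/(1−α) = (-0.146603)/(-0.620608) = 0.236225, and α = 0.236225/1.236225 ≈ 0.191.

α ≈ 0.191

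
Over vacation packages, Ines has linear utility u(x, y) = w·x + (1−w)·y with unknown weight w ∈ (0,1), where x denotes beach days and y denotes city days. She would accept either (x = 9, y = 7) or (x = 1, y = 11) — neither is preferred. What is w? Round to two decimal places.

w = 0.33

Indifference: w·9 + (1−w)·7 = w·1 + (1−w)·11.
Rearranging, 8·w − 4·(1−w) = 0.
So w/(1−w) = 4/8 = 0.5000, giving w = 4/(8+4) = 0.33.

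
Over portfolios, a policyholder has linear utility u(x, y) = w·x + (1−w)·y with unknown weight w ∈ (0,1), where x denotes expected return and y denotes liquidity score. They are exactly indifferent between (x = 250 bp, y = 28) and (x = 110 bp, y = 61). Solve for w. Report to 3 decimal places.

w = 0.191

Indifference: w·250 + (1−w)·28 = w·110 + (1−w)·61.
w·(250−110) = (1−w)·(61−28), i.e. w·140 = (1−w)·33.
So w/(1−w) = 33/140 = 0.2357, giving w = 33/(140+33) = 0.191.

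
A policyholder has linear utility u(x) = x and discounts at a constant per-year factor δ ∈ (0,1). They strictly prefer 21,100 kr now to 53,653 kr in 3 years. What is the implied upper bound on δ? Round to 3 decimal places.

The preference means 21100 > δ^3·53653.
So δ^3 < 21100/53653 = 0.39327; taking the cube root of both positive sides preserves the inequality.
δ < 0.39327^(1/3) = 0.733.

δ < 0.733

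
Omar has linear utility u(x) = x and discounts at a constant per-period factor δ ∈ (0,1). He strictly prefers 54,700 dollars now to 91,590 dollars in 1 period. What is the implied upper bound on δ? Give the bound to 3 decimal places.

δ < 0.597

Under u(x) = x this choice says 54700 > δ·91590.
So δ < 54700/91590 = 0.59723.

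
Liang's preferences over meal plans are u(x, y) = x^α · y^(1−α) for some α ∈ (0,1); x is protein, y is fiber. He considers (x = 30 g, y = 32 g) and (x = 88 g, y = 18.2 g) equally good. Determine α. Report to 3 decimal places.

Set the two utilities equal: 30^α·32^(1−α) = 88^α·18.2^(1−α).
Taking logs: α·ln 30 + (1−α)·ln 32 = α·ln 88 + (1−α)·ln 18.2, i.e. α·-1.076139 = (1−α)·-0.564314.
With A = -1.076139 and B = -0.564314: α·A = (1−α)·B, so α = B/(A+B) = -0.564314/-1.640453 ≈ 0.344.

α ≈ 0.344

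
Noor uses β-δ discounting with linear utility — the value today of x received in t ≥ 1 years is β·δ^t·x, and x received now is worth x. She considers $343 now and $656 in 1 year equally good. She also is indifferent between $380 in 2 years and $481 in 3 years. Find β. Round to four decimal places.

The second indifference involves only future payoffs, so β cancels: β·δ^2·380 = β·δ^3·481, giving δ = 380/481 = 0.79002.
The first indifference: 343 = β·δ·656, so β = 343/(δ·656) = 343/(0.79002·656) ≈ 0.6618.

β ≈ 0.6618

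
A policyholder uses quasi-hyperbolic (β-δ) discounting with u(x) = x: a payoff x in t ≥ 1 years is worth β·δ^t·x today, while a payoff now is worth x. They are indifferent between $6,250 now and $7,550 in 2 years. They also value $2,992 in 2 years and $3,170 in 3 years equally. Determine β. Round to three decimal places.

β ≈ 0.929

The second indifference involves only future payoffs, so β cancels: β·δ^2·2992 = β·δ^3·3170, giving δ = 2992/3170 = 0.94385.
Substituting δ into 6250 = β·δ^2·7550: β = 6250/(6725.919) ≈ 0.929.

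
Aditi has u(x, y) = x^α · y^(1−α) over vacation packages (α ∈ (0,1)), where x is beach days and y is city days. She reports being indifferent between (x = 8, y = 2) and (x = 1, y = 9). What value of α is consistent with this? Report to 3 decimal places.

α ≈ 0.420

Set the two utilities equal: 8^α·2^(1−α) = 1^α·9^(1−α).
Taking logs: α·ln 8 + (1−α)·ln 2 = α·ln 1 + (1−α)·ln 9, i.e. α·2.079442 = (1−α)·1.504077.
So α/(1−α) = (1.504077)/(2.079442) = 0.723308, and α = 0.723308/1.723308 ≈ 0.420.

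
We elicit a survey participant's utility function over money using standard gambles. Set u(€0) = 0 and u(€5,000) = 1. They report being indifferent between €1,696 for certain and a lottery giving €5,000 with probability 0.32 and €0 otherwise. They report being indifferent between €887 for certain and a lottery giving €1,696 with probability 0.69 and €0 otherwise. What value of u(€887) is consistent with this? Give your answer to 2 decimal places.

The first gamble pins u(€1,696): it must equal 0.32·1 + 0.68·0 = 0.32.
The second indifference gives u(€887) = 0.69·u(€1,696) + 0.31·u(€0) = 0.69·0.32 + 0.31·0.00 = 0.2208.

0.22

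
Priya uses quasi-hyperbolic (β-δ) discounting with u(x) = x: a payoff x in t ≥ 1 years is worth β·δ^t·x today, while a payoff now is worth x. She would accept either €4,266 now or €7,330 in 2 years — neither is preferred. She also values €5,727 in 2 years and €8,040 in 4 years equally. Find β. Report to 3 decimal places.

β ≈ 0.817

Both payoffs in the second observation are in the future, so β drops out: δ^2·5727 = δ^4·8040 ⇒ δ^2 = 5727/8040 = 0.71231, so δ = 0.84399.
Substituting δ into 4266 = β·δ^2·7330: β = 4266/(5221.257) ≈ 0.817.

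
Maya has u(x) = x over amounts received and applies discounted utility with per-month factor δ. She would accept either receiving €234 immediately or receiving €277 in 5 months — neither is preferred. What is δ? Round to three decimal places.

Equating discounted utilities: u(234) = δ^5·u(277) ⇒ δ^5 = u(234)/u(277).
With u(x) = x: δ^5 = 234/277 = 0.84477.
Taking the 5th root: δ = 0.84477^(1/5) ≈ 0.967.

δ ≈ 0.967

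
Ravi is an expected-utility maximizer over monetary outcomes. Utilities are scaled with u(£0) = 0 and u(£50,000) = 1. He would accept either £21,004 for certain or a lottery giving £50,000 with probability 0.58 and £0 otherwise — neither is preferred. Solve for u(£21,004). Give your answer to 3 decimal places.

u(£21,004) equals the lottery's expected utility: 0.58·1 + 0.42·0 = 0.58.

0.580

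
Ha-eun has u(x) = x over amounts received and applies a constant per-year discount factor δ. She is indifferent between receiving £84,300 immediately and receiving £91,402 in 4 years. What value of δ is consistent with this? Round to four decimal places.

δ ≈ 0.9800

The payoff in 4 years is discounted by δ^4, so u(84300) = δ^4·u(91402) and δ^4 = u(84300)/u(91402).
With u(x) = x: δ^4 = 84300/91402 = 0.92230.
So δ = 0.92230^(1/4) ≈ 0.9800.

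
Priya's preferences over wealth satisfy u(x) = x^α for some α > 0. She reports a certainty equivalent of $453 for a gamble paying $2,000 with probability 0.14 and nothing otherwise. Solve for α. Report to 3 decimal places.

α ≈ 1.324

The lottery's expected utility is 0.14·u(2000) + 0.86·u(0) = 0.14·2000^α (since u(0) = 0 for α > 0).
Equating: 453^α = 0.14·2000^α, i.e. 0.2265^α = 0.14.
Taking logs: α·ln(453/2000) = ln(0.14), so α = -1.966113 / -1.485010 ≈ 1.324.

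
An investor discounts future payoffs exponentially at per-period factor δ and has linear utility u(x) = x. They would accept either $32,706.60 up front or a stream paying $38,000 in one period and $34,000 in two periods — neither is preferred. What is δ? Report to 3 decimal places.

Present value of the stream is 38000·δ + 34000·δ². Indifference gives 38000δ + 34000δ² = 32706.60.
Rearranged: 34000δ² + 38000δ − 32706.60 = 0.
By the quadratic formula (taking the positive root), δ = (−38000 + √5892097600.00) / 68000 ≈ 0.570.

δ ≈ 0.570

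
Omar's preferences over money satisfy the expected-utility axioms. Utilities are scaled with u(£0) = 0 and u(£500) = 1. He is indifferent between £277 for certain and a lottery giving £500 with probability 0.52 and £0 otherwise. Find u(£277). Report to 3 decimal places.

0.520

u(£277) equals the lottery's expected utility: 0.52·1 + 0.48·0 = 0.52.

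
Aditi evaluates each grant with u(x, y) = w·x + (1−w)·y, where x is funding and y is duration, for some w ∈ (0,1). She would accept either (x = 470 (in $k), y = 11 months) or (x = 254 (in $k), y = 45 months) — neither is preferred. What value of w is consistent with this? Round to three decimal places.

Equating utilities: w·470 + (1−w)·11 = w·254 + (1−w)·45.
w·(470−254) = (1−w)·(45−11), i.e. w·216 = (1−w)·34.
Hence w = 34/(216+34) = 34/250 = 0.136.

w = 0.136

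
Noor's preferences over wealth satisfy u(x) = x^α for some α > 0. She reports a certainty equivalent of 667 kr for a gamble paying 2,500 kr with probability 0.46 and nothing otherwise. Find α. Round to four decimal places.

Since u(0) = 0, the lottery's EU is 0.46·2500^α.
Equating: 667^α = 0.46·2500^α, i.e. 0.2668^α = 0.46.
α = ln(0.46) / ln(667/2500) = -0.7765288/-1.3212560 ≈ 0.5877.

α ≈ 0.5877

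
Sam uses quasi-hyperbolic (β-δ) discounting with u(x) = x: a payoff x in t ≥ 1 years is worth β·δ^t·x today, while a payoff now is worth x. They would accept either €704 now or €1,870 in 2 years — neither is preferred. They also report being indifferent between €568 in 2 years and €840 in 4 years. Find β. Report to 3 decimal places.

From the later pair, β·δ^2·568 = β·δ^4·840; dividing through, δ^2 = 568/840 = 0.67619, so δ = 0.82231.
The first indifference: 704 = β·δ^2·1870, so β = 704/(δ^2·1870) = 704/(0.67619·1870) ≈ 0.557.

β ≈ 0.557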